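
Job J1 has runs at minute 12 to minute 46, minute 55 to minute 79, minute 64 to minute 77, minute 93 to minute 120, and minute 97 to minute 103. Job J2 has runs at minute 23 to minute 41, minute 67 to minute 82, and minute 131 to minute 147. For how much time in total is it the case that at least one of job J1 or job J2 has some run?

A, merged: minute 12 to minute 46, minute 55 to minute 79, minute 93 to minute 120.
A ∪ B = minute 12 to minute 46, minute 55 to minute 82, minute 93 to minute 120, minute 131 to minute 147.
Total: 34 minutes + 27 minutes + 27 minutes + 16 minutes = 104 minutes.

104 minutes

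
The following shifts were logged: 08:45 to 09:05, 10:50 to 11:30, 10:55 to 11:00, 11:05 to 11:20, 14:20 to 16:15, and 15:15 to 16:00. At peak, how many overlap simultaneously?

2

Walk the sorted start/end points keeping a running depth.
The depth first hits 2 at 10:55.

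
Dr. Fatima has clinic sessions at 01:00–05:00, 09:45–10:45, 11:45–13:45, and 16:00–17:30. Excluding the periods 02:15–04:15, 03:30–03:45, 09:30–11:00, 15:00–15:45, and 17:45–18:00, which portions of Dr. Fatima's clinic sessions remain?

01:00-02:15, 04:15-05:00, 11:45-13:45, 16:00-17:30

Merge the second list: 02:15-04:15, 09:30-11:00, 15:00-15:45, 17:45-18:00.
01:00-05:00 with B removed leaves 01:00-02:15, 04:15-05:00.
09:45-10:45 lies entirely inside B → drops out.
11:45-13:45 is untouched.
16:00-17:30 is untouched.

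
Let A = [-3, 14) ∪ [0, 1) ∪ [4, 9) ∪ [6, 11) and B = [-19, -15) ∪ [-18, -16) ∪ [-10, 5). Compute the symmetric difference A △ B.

[-19, -15) ∪ [-10, -3) ∪ [5, 14)

A, merged: [-3, 14).
B, merged: [-19, -15), [-10, 5).
A but not B: [5, 14).
B but not A: [-19, -15), [-10, -3).
Combining gives A △ B.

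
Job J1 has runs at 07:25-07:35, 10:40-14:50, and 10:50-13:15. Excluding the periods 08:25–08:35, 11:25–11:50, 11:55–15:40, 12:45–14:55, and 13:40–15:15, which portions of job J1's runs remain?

Merge the first list: 07:25–07:35, 10:40–14:50.
Merge the second list: 08:25–08:35, 11:25–11:50, 11:55–15:40.
07:25–07:35 is untouched.
10:40–14:50 with B removed leaves 10:40–11:25, 11:50–11:55.

07:25–07:35, 10:40–11:25, 11:50–11:55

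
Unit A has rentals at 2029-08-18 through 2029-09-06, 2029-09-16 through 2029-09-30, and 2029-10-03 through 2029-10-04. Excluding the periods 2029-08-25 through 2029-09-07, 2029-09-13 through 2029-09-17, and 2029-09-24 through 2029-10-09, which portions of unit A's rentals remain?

2029-08-18 through 2029-09-06 with B removed leaves 2029-08-18 through 2029-08-24.
2029-09-16 through 2029-09-30 with B removed leaves 2029-09-18 through 2029-09-23.
2029-10-03 through 2029-10-04 lies entirely inside B → drops out.

2029-08-18 through 2029-08-24, 2029-09-18 through 2029-09-23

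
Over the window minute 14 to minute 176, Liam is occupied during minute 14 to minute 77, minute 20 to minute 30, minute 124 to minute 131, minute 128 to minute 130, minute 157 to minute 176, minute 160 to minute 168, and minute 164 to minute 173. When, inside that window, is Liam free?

minute 77 to minute 124, minute 131 to minute 157

The merged coverage is minute 14 to minute 77, minute 124 to minute 131, minute 157 to minute 176.
Uncovered inside minute 14 to minute 176: minute 77 to minute 124, minute 131 to minute 157.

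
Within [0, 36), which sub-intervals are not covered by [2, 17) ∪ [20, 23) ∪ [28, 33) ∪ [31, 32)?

[0, 2) ∪ [17, 20) ∪ [23, 28) ∪ [33, 36)

Covered (merged): [2, 17), [20, 23), [28, 33).
Gaps within [0, 36): [0, 2), [17, 20), [23, 28), [33, 36).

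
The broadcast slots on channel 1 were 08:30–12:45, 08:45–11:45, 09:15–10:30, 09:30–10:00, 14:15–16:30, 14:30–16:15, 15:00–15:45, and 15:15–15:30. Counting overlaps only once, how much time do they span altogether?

6 h 30 min

Merged: 08:30–12:45, 14:15–16:30.
Lengths: 4 h 15 min + 2 h 15 min = 6 h 30 min.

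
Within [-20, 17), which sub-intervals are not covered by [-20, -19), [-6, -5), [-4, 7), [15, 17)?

The merged coverage is [-20, -19), [-6, -5), [-4, 7), [15, 17).
Complement within [-20, 17): [-19, -6), [-5, -4), [7, 15).

[-19, -6) ∪ [-5, -4) ∪ [7, 15)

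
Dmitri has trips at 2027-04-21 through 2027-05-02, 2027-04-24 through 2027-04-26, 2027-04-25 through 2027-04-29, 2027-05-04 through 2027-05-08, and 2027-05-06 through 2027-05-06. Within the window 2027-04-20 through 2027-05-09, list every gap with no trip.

2027-04-20 through 2027-04-20, 2027-05-03 through 2027-05-03, 2027-05-09 through 2027-05-09

After merging, the occupied span is 2027-04-21 through 2027-05-02, 2027-05-04 through 2027-05-08.
Gaps within 2027-04-20 through 2027-05-09: 2027-04-20 through 2027-04-20, 2027-05-03 through 2027-05-03, 2027-05-09 through 2027-05-09.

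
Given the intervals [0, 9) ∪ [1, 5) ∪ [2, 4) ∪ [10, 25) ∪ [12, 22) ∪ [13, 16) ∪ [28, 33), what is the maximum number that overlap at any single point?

Walk the sorted start/end points keeping a running depth.
The depth first hits 3 at 2.

3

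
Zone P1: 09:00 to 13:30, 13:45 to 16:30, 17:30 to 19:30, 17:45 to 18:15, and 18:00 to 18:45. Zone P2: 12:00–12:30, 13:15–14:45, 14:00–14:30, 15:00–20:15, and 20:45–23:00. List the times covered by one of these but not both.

09:00-12:00, 12:30-13:15, 13:30-13:45, 14:45-15:00, 16:30-17:30, 19:30-20:15, 20:45-23:00

First set merges to 09:00-13:30, 13:45-16:30, 17:30-19:30.
Second set merges to 12:00-12:30, 13:15-14:45, 15:00-20:15, 20:45-23:00.
A \ B = 09:00-12:00, 12:30-13:15, 14:45-15:00.
B \ A = 13:30-13:45, 16:30-17:30, 19:30-20:15, 20:45-23:00.
Union of the two gives the symmetric difference.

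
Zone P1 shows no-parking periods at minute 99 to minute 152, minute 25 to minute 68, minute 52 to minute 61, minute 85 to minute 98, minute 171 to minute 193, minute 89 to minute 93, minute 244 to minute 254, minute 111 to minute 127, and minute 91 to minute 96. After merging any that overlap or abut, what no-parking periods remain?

Sort by start: minute 25 to minute 68, minute 52 to minute 61, minute 85 to minute 98, minute 89 to minute 93, minute 91 to minute 96, minute 99 to minute 152, minute 111 to minute 127, minute 171 to minute 193, minute 244 to minute 254.
minute 52 to minute 61 overlaps/touches minute 25 to minute 68 → extend to minute 25 to minute 68.
minute 85 to minute 98 is disjoint → start new block.
minute 89 to minute 93 overlaps/touches minute 85 to minute 98 → extend to minute 85 to minute 98.
minute 91 to minute 96 overlaps/touches minute 85 to minute 98 → extend to minute 85 to minute 98.
minute 99 to minute 152 is disjoint → start new block.
minute 111 to minute 127 overlaps/touches minute 99 to minute 152 → extend to minute 99 to minute 152.
minute 171 to minute 193 is disjoint → start new block.
minute 244 to minute 254 is disjoint → start new block.

minute 25 to minute 68, minute 85 to minute 98, minute 99 to minute 152, minute 171 to minute 193, minute 244 to minute 254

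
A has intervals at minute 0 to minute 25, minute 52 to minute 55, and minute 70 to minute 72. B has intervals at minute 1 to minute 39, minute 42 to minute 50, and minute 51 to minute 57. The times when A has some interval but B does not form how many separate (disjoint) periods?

A \ B = minute 0 to minute 1, minute 70 to minute 72.
That is 2 disjoint pieces.

2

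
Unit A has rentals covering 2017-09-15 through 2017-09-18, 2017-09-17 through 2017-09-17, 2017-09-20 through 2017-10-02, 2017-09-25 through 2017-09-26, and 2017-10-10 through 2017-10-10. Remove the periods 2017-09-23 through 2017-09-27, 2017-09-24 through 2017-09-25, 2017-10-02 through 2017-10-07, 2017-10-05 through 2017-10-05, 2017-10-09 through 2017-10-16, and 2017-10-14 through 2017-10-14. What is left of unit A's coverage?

Merge the first list: 2017-09-15 through 2017-09-18, 2017-09-20 through 2017-10-02, 2017-10-10 through 2017-10-10.
Merge the second list: 2017-09-23 through 2017-09-27, 2017-10-02 through 2017-10-07, 2017-10-09 through 2017-10-16.
2017-09-15 through 2017-09-18 is untouched.
2017-09-20 through 2017-10-02 with B removed leaves 2017-09-20 through 2017-09-22, 2017-09-28 through 2017-10-01.
2017-10-10 through 2017-10-10 lies entirely inside B → drops out.

2017-09-15 through 2017-09-18, 2017-09-20 through 2017-09-22, 2017-09-28 through 2017-10-01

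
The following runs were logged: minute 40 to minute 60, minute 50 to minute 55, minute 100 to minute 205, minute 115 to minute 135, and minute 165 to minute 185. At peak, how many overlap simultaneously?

Sweep endpoints in order; track running count of active intervals.
Peak of 2 reached at minute 50.

2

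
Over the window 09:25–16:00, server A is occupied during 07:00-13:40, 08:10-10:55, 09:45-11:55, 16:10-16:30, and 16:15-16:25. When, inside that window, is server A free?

13:40-16:00

Covered (merged): 07:00-13:40, 16:10-16:30.
Gaps within 09:25-16:00: 13:40-16:00.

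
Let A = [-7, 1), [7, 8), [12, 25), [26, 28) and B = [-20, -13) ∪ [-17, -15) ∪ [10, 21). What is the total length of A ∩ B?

9

B, merged: [-20, -13), [10, 21).
A ∩ B = [12, 21).
Total: 9.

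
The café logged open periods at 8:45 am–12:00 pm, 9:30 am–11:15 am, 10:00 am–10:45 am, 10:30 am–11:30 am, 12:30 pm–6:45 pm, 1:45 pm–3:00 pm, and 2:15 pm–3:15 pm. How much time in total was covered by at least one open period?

Merged: 8:45 am–12:00 pm, 12:30 pm–6:45 pm.
Lengths: 3 h 15 min + 6 h 15 min = 9 h 30 min.

9 h 30 min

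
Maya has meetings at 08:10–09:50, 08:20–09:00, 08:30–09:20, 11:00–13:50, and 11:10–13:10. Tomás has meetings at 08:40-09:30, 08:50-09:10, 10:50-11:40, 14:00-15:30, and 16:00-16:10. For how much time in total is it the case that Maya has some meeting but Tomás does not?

A, merged: 08:10-09:50, 11:00-13:50.
B, merged: 08:40-09:30, 10:50-11:40, 14:00-15:30, 16:00-16:10.
A \ B = 08:10-08:40, 09:30-09:50, 11:40-13:50.
Total: 30 min + 20 min + 2 h 10 min = 3 h.

3 h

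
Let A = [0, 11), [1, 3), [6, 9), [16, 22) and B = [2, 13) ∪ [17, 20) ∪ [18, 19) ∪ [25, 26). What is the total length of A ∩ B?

A, merged: [0, 11), [16, 22).
B, merged: [2, 13), [17, 20), [25, 26).
A ∩ B = [2, 11), [17, 20).
Total: 9 + 3 = 12.

12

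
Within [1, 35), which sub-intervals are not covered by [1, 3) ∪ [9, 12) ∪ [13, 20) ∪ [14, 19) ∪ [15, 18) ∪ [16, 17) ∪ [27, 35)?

[3, 9) ∪ [12, 13) ∪ [20, 27)

Covered (merged): [1, 3), [9, 12), [13, 20), [27, 35).
Complement within [1, 35): [3, 9), [12, 13), [20, 27).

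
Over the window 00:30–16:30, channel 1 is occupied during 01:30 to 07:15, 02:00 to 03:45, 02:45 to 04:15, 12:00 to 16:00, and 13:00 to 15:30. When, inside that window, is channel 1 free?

00:30-01:30, 07:15-12:00, 16:00-16:30

The merged coverage is 01:30-07:15, 12:00-16:00.
Gaps within 00:30-16:30: 00:30-01:30, 07:15-12:00, 16:00-16:30.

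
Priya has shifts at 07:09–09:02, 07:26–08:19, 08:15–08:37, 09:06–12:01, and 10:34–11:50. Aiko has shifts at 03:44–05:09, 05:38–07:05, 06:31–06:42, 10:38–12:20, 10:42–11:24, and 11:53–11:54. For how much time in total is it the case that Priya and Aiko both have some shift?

1 h 23 min

Merge the first list: 07:09–09:02, 09:06–12:01.
Merge the second list: 03:44–05:09, 05:38–07:05, 10:38–12:20.
A ∩ B = 10:38–12:01.
Total: 1 h 23 min.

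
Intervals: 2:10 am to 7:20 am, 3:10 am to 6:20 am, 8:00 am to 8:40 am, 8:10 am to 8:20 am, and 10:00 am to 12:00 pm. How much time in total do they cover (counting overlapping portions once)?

Merged: 2:10 am–7:20 am, 8:00 am–8:40 am, 10:00 am–12:00 pm.
Lengths: 5 h 10 min + 40 min + 2 h = 7 h 50 min.

7 h 50 min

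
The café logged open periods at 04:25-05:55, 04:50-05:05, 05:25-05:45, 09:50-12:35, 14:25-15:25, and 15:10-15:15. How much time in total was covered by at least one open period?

Merged: 04:25–05:55, 09:50–12:35, 14:25–15:25.
Lengths: 1 h 30 min + 2 h 45 min + 1 h = 5 h 15 min.

5 h 15 min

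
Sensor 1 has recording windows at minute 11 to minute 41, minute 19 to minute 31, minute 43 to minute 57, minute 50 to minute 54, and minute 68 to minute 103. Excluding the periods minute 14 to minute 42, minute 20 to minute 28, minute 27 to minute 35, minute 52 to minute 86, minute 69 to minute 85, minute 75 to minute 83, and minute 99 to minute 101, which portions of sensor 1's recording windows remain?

Merge the first list: minute 11 to minute 41, minute 43 to minute 57, minute 68 to minute 103.
Merge the second list: minute 14 to minute 42, minute 52 to minute 86, minute 99 to minute 101.
minute 11 to minute 41 \ B = minute 11 to minute 14.
minute 43 to minute 57 \ B = minute 43 to minute 52.
minute 68 to minute 103 \ B = minute 86 to minute 99, minute 101 to minute 103.

minute 11 to minute 14, minute 43 to minute 52, minute 86 to minute 99, minute 101 to minute 103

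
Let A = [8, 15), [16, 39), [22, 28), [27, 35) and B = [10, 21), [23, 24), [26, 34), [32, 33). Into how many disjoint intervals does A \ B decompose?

4

A, merged: [8, 15), [16, 39).
B, merged: [10, 21), [23, 24), [26, 34).
A \ B = [8, 10), [21, 23), [24, 26), [34, 39).
That is 4 disjoint pieces.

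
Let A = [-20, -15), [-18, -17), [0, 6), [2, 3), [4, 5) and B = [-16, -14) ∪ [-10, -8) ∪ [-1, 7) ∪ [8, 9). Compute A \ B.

[-20, -16)

Merge the first list: [-20, -15), [0, 6).
[-20, -15) \ B = [-20, -16).
[0, 6): entirely removed.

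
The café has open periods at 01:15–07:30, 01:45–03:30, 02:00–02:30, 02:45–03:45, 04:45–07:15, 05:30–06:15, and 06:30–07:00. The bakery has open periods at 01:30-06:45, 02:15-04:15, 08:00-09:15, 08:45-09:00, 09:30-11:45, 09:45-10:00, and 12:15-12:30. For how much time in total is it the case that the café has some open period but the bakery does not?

A, merged: 01:15-07:30.
B, merged: 01:30-06:45, 08:00-09:15, 09:30-11:45, 12:15-12:30.
A \ B = 01:15-01:30, 06:45-07:30.
Total: 15 min + 45 min = 1 h.

1 h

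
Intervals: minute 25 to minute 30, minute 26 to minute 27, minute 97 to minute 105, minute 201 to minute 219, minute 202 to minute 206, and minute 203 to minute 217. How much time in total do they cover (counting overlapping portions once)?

Merged: minute 25 to minute 30, minute 97 to minute 105, minute 201 to minute 219.
Lengths: 5 minutes + 8 minutes + 18 minutes = 31 minutes.

31 minutes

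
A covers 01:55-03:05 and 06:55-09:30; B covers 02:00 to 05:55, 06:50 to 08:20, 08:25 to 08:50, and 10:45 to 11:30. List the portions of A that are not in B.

01:55–03:05 minus B → 01:55–02:00.
06:55–09:30 minus B → 08:20–08:25, 08:50–09:30.

01:55–02:00, 08:20–08:25, 08:50–09:30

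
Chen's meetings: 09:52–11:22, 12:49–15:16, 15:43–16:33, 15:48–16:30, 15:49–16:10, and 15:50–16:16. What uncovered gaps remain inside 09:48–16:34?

09:48-09:52, 11:22-12:49, 15:16-15:43, 16:33-16:34

After merging, the occupied span is 09:52-11:22, 12:49-15:16, 15:43-16:33.
Gaps within 09:48-16:34: 09:48-09:52, 11:22-12:49, 15:16-15:43, 16:33-16:34.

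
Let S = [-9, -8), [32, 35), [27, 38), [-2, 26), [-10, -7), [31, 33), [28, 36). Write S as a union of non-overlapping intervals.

[-10, -7) ∪ [-2, 26) ∪ [27, 38)

Sort by start: [-10, -7), [-9, -8), [-2, 26), [27, 38), [28, 36), [31, 33), [32, 35).
[-9, -8) overlaps/touches [-10, -7) → extend to [-10, -7).
[-2, 26) is disjoint → start new block.
[27, 38) is disjoint → start new block.
[28, 36) overlaps/touches [27, 38) → extend to [27, 38).
[31, 33) overlaps/touches [27, 38) → extend to [27, 38).
[32, 35) overlaps/touches [27, 38) → extend to [27, 38).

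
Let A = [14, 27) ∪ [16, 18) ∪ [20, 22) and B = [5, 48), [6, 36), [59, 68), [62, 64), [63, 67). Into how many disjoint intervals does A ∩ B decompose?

1

Merge the first list: [14, 27).
Merge the second list: [5, 48), [59, 68).
A ∩ B = [14, 27).
That is 1 disjoint piece.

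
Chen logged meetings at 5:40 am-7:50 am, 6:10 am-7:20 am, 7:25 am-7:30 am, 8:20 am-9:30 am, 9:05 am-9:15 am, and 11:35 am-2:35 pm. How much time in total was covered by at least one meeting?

6 h 20 min

Merged: 5:40 am-7:50 am, 8:20 am-9:30 am, 11:35 am-2:35 pm.
Lengths: 2 h 10 min + 1 h 10 min + 3 h = 6 h 20 min.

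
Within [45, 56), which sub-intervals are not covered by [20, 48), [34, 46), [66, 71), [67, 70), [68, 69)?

[48, 56)

The merged coverage is [20, 48), [66, 71).
Uncovered inside [45, 56): [48, 56).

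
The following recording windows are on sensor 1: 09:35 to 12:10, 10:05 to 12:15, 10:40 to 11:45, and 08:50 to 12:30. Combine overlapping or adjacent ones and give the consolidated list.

08:50-12:30

Sort by start: 08:50-12:30, 09:35-12:10, 10:05-12:15, 10:40-11:45.
09:35-12:10 overlaps/touches 08:50-12:30 → extend to 08:50-12:30.
10:05-12:15 overlaps/touches 08:50-12:30 → extend to 08:50-12:30.
10:40-11:45 overlaps/touches 08:50-12:30 → extend to 08:50-12:30.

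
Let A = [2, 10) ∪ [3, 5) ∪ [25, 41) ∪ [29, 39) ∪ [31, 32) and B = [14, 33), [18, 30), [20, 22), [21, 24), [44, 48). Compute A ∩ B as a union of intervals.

[25, 33)

Merge the first list: [2, 10), [25, 41).
Merge the second list: [14, 33), [44, 48).
[2, 10) falls entirely outside B.
[25, 41) overlaps B on [25, 33).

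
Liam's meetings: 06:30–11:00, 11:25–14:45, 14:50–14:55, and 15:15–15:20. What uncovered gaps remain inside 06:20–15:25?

The merged coverage is 06:30–11:00, 11:25–14:45, 14:50–14:55, 15:15–15:20.
Gaps within 06:20–15:25: 06:20–06:30, 11:00–11:25, 14:45–14:50, 14:55–15:15, 15:20–15:25.

06:20–06:30, 11:00–11:25, 14:45–14:50, 14:55–15:15, 15:20–15:25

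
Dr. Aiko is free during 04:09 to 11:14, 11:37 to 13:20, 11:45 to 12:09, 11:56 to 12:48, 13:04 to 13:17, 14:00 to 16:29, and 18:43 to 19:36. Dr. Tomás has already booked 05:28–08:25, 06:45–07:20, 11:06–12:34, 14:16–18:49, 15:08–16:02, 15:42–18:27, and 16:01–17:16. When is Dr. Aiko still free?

04:09-05:28, 08:25-11:06, 12:34-13:20, 14:00-14:16, 18:49-19:36

A, merged: 04:09-11:14, 11:37-13:20, 14:00-16:29, 18:43-19:36.
B, merged: 05:28-08:25, 11:06-12:34, 14:16-18:49.
04:09-11:14 \ B = 04:09-05:28, 08:25-11:06.
11:37-13:20 \ B = 12:34-13:20.
14:00-16:29 \ B = 14:00-14:16.
18:43-19:36 \ B = 18:49-19:36.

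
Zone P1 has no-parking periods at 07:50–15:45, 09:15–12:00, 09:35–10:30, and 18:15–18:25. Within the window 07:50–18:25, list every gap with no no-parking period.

After merging, the occupied span is 07:50-15:45, 18:15-18:25.
Uncovered inside 07:50-18:25: 15:45-18:15.

15:45-18:15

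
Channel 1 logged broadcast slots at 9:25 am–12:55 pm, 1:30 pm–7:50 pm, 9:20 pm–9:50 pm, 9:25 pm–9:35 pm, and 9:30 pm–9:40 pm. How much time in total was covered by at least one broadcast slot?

Merged: 9:25 am–12:55 pm, 1:30 pm–7:50 pm, 9:20 pm–9:50 pm.
Lengths: 3 h 30 min + 6 h 20 min + 30 min = 10 h 20 min.

10 h 20 min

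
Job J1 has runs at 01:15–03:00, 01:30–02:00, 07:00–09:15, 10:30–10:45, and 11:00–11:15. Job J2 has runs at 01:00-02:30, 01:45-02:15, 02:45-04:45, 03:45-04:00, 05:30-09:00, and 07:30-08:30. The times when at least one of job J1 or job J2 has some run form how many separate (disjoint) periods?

4

A, merged: 01:15–03:00, 07:00–09:15, 10:30–10:45, 11:00–11:15.
B, merged: 01:00–02:30, 02:45–04:45, 05:30–09:00.
A ∪ B = 01:00–04:45, 05:30–09:15, 10:30–10:45, 11:00–11:15.
That is 4 disjoint pieces.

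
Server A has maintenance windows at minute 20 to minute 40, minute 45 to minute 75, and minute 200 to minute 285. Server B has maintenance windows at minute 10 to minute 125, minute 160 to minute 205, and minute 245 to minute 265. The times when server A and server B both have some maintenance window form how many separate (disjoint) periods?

A ∩ B = minute 20 to minute 40, minute 45 to minute 75, minute 200 to minute 205, minute 245 to minute 265.
That is 4 disjoint pieces.

4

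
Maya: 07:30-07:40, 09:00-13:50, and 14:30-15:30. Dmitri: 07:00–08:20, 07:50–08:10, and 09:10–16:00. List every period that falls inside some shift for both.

B, merged: 07:00–08:20, 09:10–16:00.
07:30–07:40 meets the second set on 07:30–07:40.
09:00–13:50 meets the second set on 09:10–13:50.
14:30–15:30 meets the second set on 14:30–15:30.

07:30–07:40, 09:10–13:50, 14:30–15:30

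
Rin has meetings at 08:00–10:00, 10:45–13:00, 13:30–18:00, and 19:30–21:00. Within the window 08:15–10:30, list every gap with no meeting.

10:00-10:30

Covered (merged): 08:00-10:00, 10:45-13:00, 13:30-18:00, 19:30-21:00.
Uncovered inside 08:15-10:30: 10:00-10:30.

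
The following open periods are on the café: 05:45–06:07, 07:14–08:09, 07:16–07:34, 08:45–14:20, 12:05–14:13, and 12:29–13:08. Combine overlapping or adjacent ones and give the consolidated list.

07:14-08:09 is disjoint → start new block.
07:16-07:34 overlaps/touches 07:14-08:09 → extend to 07:14-08:09.
08:45-14:20 is disjoint → start new block.
12:05-14:13 overlaps/touches 08:45-14:20 → extend to 08:45-14:20.
12:29-13:08 overlaps/touches 08:45-14:20 → extend to 08:45-14:20.

05:45-06:07, 07:14-08:09, 08:45-14:20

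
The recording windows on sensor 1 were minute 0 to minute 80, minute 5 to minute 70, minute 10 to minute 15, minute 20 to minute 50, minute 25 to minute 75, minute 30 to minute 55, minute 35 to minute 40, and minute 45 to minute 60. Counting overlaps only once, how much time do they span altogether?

80 minutes

Merged: minute 0 to minute 80.
Length: 80 minutes.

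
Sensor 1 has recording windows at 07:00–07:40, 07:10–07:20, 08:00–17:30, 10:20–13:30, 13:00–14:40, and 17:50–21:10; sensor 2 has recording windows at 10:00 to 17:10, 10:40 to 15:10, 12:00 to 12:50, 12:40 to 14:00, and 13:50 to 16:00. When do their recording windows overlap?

Merge the first list: 07:00-07:40, 08:00-17:30, 17:50-21:10.
Merge the second list: 10:00-17:10.
07:00-07:40: no overlap with the second set.
08:00-17:30 meets the second set on 10:00-17:10.
17:50-21:10: no overlap with the second set.

10:00-17:10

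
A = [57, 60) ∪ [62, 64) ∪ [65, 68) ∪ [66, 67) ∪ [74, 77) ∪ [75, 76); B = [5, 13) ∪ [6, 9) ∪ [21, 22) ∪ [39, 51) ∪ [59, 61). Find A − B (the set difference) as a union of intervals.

[57, 59) ∪ [62, 64) ∪ [65, 68) ∪ [74, 77)

Merge the first list: [57, 60), [62, 64), [65, 68), [74, 77).
Merge the second list: [5, 13), [21, 22), [39, 51), [59, 61).
[57, 60) with B removed leaves [57, 59).
[62, 64) is untouched.
[65, 68) is untouched.
[74, 77) is untouched.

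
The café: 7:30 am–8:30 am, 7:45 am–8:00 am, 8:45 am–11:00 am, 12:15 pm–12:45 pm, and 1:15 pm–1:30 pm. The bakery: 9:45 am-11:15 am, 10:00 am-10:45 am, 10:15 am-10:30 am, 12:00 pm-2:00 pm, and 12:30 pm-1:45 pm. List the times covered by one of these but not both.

7:30 am-8:30 am, 8:45 am-9:45 am, 11:00 am-11:15 am, 12:00 pm-12:15 pm, 12:45 pm-1:15 pm, 1:30 pm-2:00 pm

Merge the first list: 7:30 am-8:30 am, 8:45 am-11:00 am, 12:15 pm-12:45 pm, 1:15 pm-1:30 pm.
Merge the second list: 9:45 am-11:15 am, 12:00 pm-2:00 pm.
A but not B: 7:30 am-8:30 am, 8:45 am-9:45 am.
B but not A: 11:00 am-11:15 am, 12:00 pm-12:15 pm, 12:45 pm-1:15 pm, 1:30 pm-2:00 pm.
Combining gives A △ B.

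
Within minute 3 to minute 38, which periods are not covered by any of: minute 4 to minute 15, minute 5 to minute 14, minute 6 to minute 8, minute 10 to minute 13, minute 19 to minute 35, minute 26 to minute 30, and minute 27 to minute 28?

minute 3 to minute 4, minute 15 to minute 19, minute 35 to minute 38

Covered (merged): minute 4 to minute 15, minute 19 to minute 35.
Uncovered inside minute 3 to minute 38: minute 3 to minute 4, minute 15 to minute 19, minute 35 to minute 38.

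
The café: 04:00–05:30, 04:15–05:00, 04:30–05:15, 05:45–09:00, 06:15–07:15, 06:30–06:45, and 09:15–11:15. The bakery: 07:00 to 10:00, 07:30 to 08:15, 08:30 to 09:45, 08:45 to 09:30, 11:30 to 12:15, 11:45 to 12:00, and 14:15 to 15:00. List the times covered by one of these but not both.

04:00–05:30, 05:45–07:00, 09:00–09:15, 10:00–11:15, 11:30–12:15, 14:15–15:00

A, merged: 04:00–05:30, 05:45–09:00, 09:15–11:15.
B, merged: 07:00–10:00, 11:30–12:15, 14:15–15:00.
Only in the first: 04:00–05:30, 05:45–07:00, 10:00–11:15.
Only in the second: 09:00–09:15, 11:30–12:15, 14:15–15:00.
Together these are the periods covered by exactly one.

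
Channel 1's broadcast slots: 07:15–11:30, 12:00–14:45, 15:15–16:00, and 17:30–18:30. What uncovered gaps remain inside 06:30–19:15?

06:30–07:15, 11:30–12:00, 14:45–15:15, 16:00–17:30, 18:30–19:15

Covered (merged): 07:15–11:30, 12:00–14:45, 15:15–16:00, 17:30–18:30.
Complement within 06:30–19:15: 06:30–07:15, 11:30–12:00, 14:45–15:15, 16:00–17:30, 18:30–19:15.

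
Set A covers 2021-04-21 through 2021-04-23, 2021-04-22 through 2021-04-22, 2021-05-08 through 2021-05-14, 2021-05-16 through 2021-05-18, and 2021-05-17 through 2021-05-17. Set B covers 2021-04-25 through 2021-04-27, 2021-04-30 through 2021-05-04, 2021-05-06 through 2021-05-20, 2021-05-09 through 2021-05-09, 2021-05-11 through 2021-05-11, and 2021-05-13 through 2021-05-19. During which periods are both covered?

2021-05-08 through 2021-05-14, 2021-05-16 through 2021-05-18

A, merged: 2021-04-21 through 2021-04-23, 2021-05-08 through 2021-05-14, 2021-05-16 through 2021-05-18.
B, merged: 2021-04-25 through 2021-04-27, 2021-04-30 through 2021-05-04, 2021-05-06 through 2021-05-20.
2021-04-21 through 2021-04-23 falls entirely outside B.
2021-05-08 through 2021-05-14 overlaps B on 2021-05-08 through 2021-05-14.
2021-05-16 through 2021-05-18 overlaps B on 2021-05-16 through 2021-05-18.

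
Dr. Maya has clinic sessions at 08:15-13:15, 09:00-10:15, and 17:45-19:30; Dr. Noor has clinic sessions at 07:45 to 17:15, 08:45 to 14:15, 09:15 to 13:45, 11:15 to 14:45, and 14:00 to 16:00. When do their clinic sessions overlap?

08:15-13:15

First set merges to 08:15-13:15, 17:45-19:30.
Second set merges to 07:45-17:15.
08:15-13:15 overlaps B on 08:15-13:15.
17:45-19:30 falls entirely outside B.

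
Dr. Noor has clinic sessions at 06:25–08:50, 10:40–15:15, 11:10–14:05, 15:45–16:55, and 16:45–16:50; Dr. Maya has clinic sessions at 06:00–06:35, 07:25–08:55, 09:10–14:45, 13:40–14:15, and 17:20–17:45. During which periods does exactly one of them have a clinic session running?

06:00–06:25, 06:35–07:25, 08:50–08:55, 09:10–10:40, 14:45–15:15, 15:45–16:55, 17:20–17:45

First set merges to 06:25–08:50, 10:40–15:15, 15:45–16:55.
Second set merges to 06:00–06:35, 07:25–08:55, 09:10–14:45, 17:20–17:45.
Only in the first: 06:35–07:25, 14:45–15:15, 15:45–16:55.
Only in the second: 06:00–06:25, 08:50–08:55, 09:10–10:40, 17:20–17:45.
Together these are the periods covered by exactly one.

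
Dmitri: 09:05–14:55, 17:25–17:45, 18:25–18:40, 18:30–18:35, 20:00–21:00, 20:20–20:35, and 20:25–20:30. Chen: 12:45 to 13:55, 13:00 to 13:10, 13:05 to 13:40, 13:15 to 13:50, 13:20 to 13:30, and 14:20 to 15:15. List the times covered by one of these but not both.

09:05–12:45, 13:55–14:20, 14:55–15:15, 17:25–17:45, 18:25–18:40, 20:00–21:00

A, merged: 09:05–14:55, 17:25–17:45, 18:25–18:40, 20:00–21:00.
B, merged: 12:45–13:55, 14:20–15:15.
A \ B = 09:05–12:45, 13:55–14:20, 17:25–17:45, 18:25–18:40, 20:00–21:00.
B \ A = 14:55–15:15.
Union of the two gives the symmetric difference.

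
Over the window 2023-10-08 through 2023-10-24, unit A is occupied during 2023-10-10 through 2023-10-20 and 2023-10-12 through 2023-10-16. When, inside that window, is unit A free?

2023-10-08 through 2023-10-09, 2023-10-21 through 2023-10-24

The merged coverage is 2023-10-10 through 2023-10-20.
Uncovered inside 2023-10-08 through 2023-10-24: 2023-10-08 through 2023-10-09, 2023-10-21 through 2023-10-24.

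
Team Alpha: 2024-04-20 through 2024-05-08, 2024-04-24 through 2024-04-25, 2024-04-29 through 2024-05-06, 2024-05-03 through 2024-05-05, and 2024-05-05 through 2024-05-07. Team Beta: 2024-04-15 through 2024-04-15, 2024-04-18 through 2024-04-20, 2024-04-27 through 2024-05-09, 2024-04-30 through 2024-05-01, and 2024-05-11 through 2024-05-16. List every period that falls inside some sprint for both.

2024-04-20 through 2024-04-20, 2024-04-27 through 2024-05-08

First set merges to 2024-04-20 through 2024-05-08.
Second set merges to 2024-04-15 through 2024-04-15, 2024-04-18 through 2024-04-20, 2024-04-27 through 2024-05-09, 2024-05-11 through 2024-05-16.
2024-04-20 through 2024-05-08 ∩ B → 2024-04-20 through 2024-04-20, 2024-04-27 through 2024-05-08.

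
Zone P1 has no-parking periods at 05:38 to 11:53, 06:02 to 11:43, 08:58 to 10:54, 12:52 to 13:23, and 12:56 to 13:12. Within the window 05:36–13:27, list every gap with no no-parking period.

Covered (merged): 05:38–11:53, 12:52–13:23.
Gaps within 05:36–13:27: 05:36–05:38, 11:53–12:52, 13:23–13:27.

05:36–05:38, 11:53–12:52, 13:23–13:27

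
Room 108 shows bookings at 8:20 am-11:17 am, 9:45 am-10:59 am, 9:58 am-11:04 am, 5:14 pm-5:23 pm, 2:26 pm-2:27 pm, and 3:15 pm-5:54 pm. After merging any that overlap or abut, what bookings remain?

Sort by start: 8:20 am–11:17 am, 9:45 am–10:59 am, 9:58 am–11:04 am, 2:26 pm–2:27 pm, 3:15 pm–5:54 pm, 5:14 pm–5:23 pm.
9:45 am–10:59 am overlaps/touches 8:20 am–11:17 am → extend to 8:20 am–11:17 am.
9:58 am–11:04 am overlaps/touches 8:20 am–11:17 am → extend to 8:20 am–11:17 am.
2:26 pm–2:27 pm is disjoint → start new block.
3:15 pm–5:54 pm is disjoint → start new block.
5:14 pm–5:23 pm overlaps/touches 3:15 pm–5:54 pm → extend to 3:15 pm–5:54 pm.

8:20 am–11:17 am, 2:26 pm–2:27 pm, 3:15 pm–5:54 pm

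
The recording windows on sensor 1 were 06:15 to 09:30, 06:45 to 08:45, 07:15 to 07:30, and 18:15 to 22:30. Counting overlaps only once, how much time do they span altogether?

7 h 30 min

Merged: 06:15-09:30, 18:15-22:30.
Lengths: 3 h 15 min + 4 h 15 min = 7 h 30 min.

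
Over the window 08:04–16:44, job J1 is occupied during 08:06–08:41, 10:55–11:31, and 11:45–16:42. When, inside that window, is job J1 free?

08:04-08:06, 08:41-10:55, 11:31-11:45, 16:42-16:44

The merged coverage is 08:06-08:41, 10:55-11:31, 11:45-16:42.
Complement within 08:04-16:44: 08:04-08:06, 08:41-10:55, 11:31-11:45, 16:42-16:44.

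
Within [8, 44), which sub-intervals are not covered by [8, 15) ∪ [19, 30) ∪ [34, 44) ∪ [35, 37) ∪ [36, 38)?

[15, 19) ∪ [30, 34)

The merged coverage is [8, 15), [19, 30), [34, 44).
Gaps within [8, 44): [15, 19), [30, 34).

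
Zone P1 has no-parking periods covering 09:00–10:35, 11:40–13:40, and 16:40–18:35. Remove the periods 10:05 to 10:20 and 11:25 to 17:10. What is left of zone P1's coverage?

09:00–10:35 with B removed leaves 09:00–10:05, 10:20–10:35.
11:40–13:40 lies entirely inside B → drops out.
16:40–18:35 with B removed leaves 17:10–18:35.

09:00–10:05, 10:20–10:35, 17:10–18:35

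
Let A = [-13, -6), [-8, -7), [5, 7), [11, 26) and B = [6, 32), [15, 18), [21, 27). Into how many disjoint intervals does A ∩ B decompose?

2

First set merges to [-13, -6), [5, 7), [11, 26).
Second set merges to [6, 32).
A ∩ B = [6, 7), [11, 26).
That is 2 disjoint pieces.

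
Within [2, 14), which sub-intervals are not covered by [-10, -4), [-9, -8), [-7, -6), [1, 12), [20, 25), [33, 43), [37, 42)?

[12, 14)

The merged coverage is [-10, -4), [1, 12), [20, 25), [33, 43).
Complement within [2, 14): [12, 14).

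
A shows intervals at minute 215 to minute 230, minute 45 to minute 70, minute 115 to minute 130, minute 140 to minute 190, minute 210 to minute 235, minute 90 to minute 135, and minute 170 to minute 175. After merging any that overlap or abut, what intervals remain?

minute 45 to minute 70, minute 90 to minute 135, minute 140 to minute 190, minute 210 to minute 235

Sort by start: minute 45 to minute 70, minute 90 to minute 135, minute 115 to minute 130, minute 140 to minute 190, minute 170 to minute 175, minute 210 to minute 235, minute 215 to minute 230.
minute 90 to minute 135 is disjoint → start new block.
minute 115 to minute 130 overlaps/touches minute 90 to minute 135 → extend to minute 90 to minute 135.
minute 140 to minute 190 is disjoint → start new block.
minute 170 to minute 175 overlaps/touches minute 140 to minute 190 → extend to minute 140 to minute 190.
minute 210 to minute 235 is disjoint → start new block.
minute 215 to minute 230 overlaps/touches minute 210 to minute 235 → extend to minute 210 to minute 235.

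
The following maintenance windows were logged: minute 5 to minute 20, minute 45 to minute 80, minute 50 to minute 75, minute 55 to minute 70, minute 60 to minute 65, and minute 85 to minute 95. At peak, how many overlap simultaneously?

4

Sweep endpoints in order; track running count of active intervals.
Peak of 4 reached at minute 60.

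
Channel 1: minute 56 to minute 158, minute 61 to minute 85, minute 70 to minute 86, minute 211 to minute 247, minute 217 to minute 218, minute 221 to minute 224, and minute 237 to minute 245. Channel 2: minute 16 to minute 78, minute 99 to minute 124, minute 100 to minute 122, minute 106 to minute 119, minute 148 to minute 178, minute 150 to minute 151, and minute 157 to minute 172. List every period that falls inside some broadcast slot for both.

minute 56 to minute 78, minute 99 to minute 124, minute 148 to minute 158

A, merged: minute 56 to minute 158, minute 211 to minute 247.
B, merged: minute 16 to minute 78, minute 99 to minute 124, minute 148 to minute 178.
minute 56 to minute 158 ∩ B → minute 56 to minute 78, minute 99 to minute 124, minute 148 to minute 158.
minute 211 to minute 247 meets no B interval.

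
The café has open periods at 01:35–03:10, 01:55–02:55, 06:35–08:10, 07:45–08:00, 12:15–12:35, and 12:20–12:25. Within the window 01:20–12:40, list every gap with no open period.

01:20-01:35, 03:10-06:35, 08:10-12:15, 12:35-12:40

After merging, the occupied span is 01:35-03:10, 06:35-08:10, 12:15-12:35.
Complement within 01:20-12:40: 01:20-01:35, 03:10-06:35, 08:10-12:15, 12:35-12:40.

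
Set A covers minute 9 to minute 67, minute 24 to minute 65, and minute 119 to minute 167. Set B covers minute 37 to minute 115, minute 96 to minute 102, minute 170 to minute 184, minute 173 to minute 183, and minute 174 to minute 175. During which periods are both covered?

minute 37 to minute 67

A, merged: minute 9 to minute 67, minute 119 to minute 167.
B, merged: minute 37 to minute 115, minute 170 to minute 184.
minute 9 to minute 67 overlaps B on minute 37 to minute 67.
minute 119 to minute 167 falls entirely outside B.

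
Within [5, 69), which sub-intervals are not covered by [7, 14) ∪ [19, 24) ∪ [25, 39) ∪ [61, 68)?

[5, 7) ∪ [14, 19) ∪ [24, 25) ∪ [39, 61) ∪ [68, 69)

After merging, the occupied span is [7, 14), [19, 24), [25, 39), [61, 68).
Complement within [5, 69): [5, 7), [14, 19), [24, 25), [39, 61), [68, 69).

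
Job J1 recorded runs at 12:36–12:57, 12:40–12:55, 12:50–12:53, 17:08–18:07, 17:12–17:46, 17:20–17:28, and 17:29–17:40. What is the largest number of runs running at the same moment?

3

Walk the sorted start/end points keeping a running depth.
The depth first hits 3 at 12:50.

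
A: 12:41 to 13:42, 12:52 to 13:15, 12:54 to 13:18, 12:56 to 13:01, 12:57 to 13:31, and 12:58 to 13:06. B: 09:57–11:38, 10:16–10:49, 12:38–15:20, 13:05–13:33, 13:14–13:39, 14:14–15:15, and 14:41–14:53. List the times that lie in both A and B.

12:41–13:42

Merge the first list: 12:41–13:42.
Merge the second list: 09:57–11:38, 12:38–15:20.
12:41–13:42 meets the second set on 12:41–13:42.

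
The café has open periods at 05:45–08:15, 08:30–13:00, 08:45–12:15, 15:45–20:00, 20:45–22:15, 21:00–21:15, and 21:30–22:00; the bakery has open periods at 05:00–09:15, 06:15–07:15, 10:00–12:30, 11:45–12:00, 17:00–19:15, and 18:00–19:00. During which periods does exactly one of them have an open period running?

Merge the first list: 05:45–08:15, 08:30–13:00, 15:45–20:00, 20:45–22:15.
Merge the second list: 05:00–09:15, 10:00–12:30, 17:00–19:15.
A \ B = 09:15–10:00, 12:30–13:00, 15:45–17:00, 19:15–20:00, 20:45–22:15.
B \ A = 05:00–05:45, 08:15–08:30.
Union of the two gives the symmetric difference.

05:00–05:45, 08:15–08:30, 09:15–10:00, 12:30–13:00, 15:45–17:00, 19:15–20:00, 20:45–22:15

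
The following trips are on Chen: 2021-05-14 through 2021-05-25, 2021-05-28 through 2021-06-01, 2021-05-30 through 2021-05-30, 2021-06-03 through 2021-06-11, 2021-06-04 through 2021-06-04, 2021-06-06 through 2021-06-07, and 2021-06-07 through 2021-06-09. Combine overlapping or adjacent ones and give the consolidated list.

2021-05-14 through 2021-05-25, 2021-05-28 through 2021-06-01, 2021-06-03 through 2021-06-11

2021-05-28 through 2021-06-01 is disjoint → start new block.
2021-05-30 through 2021-05-30 overlaps/touches 2021-05-28 through 2021-06-01 → extend to 2021-05-28 through 2021-06-01.
2021-06-03 through 2021-06-11 is disjoint → start new block.
2021-06-04 through 2021-06-04 overlaps/touches 2021-06-03 through 2021-06-11 → extend to 2021-06-03 through 2021-06-11.
2021-06-06 through 2021-06-07 overlaps/touches 2021-06-03 through 2021-06-11 → extend to 2021-06-03 through 2021-06-11.
2021-06-07 through 2021-06-09 overlaps/touches 2021-06-03 through 2021-06-11 → extend to 2021-06-03 through 2021-06-11.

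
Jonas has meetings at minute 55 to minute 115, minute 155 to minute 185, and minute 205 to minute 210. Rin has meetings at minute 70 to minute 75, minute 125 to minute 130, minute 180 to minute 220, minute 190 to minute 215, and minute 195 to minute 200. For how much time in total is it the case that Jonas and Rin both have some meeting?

Merge the second list: minute 70 to minute 75, minute 125 to minute 130, minute 180 to minute 220.
A ∩ B = minute 70 to minute 75, minute 180 to minute 185, minute 205 to minute 210.
Total: 5 minutes + 5 minutes + 5 minutes = 15 minutes.

15 minutes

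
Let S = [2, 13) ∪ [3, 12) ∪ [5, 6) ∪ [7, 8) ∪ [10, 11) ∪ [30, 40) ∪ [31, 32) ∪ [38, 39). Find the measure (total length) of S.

Merged: [2, 13), [30, 40).
Lengths: 11 + 10 = 21.

21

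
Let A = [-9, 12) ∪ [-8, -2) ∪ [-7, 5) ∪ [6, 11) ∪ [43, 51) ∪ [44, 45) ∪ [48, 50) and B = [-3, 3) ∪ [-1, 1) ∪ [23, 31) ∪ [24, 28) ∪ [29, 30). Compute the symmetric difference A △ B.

A, merged: [-9, 12), [43, 51).
B, merged: [-3, 3), [23, 31).
A but not B: [-9, -3), [3, 12), [43, 51).
B but not A: [23, 31).
Combining gives A △ B.

[-9, -3) ∪ [3, 12) ∪ [23, 31) ∪ [43, 51)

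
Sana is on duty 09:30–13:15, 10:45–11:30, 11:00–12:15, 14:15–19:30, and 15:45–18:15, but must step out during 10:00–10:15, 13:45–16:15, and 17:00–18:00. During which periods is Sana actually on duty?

09:30–10:00, 10:15–13:15, 16:15–17:00, 18:00–19:30

A, merged: 09:30–13:15, 14:15–19:30.
09:30–13:15 with B removed leaves 09:30–10:00, 10:15–13:15.
14:15–19:30 with B removed leaves 16:15–17:00, 18:00–19:30.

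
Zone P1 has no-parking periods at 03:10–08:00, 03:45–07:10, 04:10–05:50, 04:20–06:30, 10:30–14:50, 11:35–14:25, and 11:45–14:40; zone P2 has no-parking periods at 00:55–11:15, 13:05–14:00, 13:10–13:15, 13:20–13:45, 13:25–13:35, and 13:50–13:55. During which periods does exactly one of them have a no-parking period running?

00:55-03:10, 08:00-10:30, 11:15-13:05, 14:00-14:50

Merge the first list: 03:10-08:00, 10:30-14:50.
Merge the second list: 00:55-11:15, 13:05-14:00.
Only in the first: 11:15-13:05, 14:00-14:50.
Only in the second: 00:55-03:10, 08:00-10:30.
Together these are the periods covered by exactly one.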